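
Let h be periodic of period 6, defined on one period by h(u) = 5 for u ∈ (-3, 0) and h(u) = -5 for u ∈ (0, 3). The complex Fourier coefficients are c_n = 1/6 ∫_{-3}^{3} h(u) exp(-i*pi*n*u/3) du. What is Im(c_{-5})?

-2/pi

Since h is real-valued, Im(c_{-5}) = -1/6 ∫_{-3}^{3} h(u) sin(-5*pi*u/3) du = b_{5}/2.
h is odd and sin(-5*pi*u/3) is odd, so the integrand is even: ∫_{-3}^{3} h(u) sin(-5*pi*u/3) du = 2∫_0^{3} h(u) sin(-5*pi*u/3) du.
Directly, an antiderivative of (-5) sin(-5*pi*u/3) is -3*cos(5*pi*u/3)/pi; evaluating from 0 to 3: ∫_{0}^{3} (-5) sin(-5*pi*u/3) du = (3/pi) - (-3/pi) = 6/pi.
So ∫_{-3}^{3} h(u) sin(-5*pi*u/3) du = 12/pi.
Hence Im(c_{-5}) = (-1/6)·(12/pi) = -2/pi.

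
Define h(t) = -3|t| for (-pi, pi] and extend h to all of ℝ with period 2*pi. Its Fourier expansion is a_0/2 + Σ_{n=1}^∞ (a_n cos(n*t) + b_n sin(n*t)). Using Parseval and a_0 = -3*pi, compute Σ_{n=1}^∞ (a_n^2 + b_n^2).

Parseval: a_0^2/2 + Σ_{n≥1} (a_n^2+b_n^2) = 1/pi ∫_{-pi}^{pi} h(t)^2 dt = 6*pi**2.
Subtract a_0^2/2 = 9*pi**2/2: Σ (a_n^2+b_n^2) = 3*pi**2/2.

3*pi**2/2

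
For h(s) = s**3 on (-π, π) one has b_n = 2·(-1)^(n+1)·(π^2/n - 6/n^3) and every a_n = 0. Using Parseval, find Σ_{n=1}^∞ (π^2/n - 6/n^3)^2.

Parseval: Σ b_n^2 = (1/π) ∫_{-π}^{π} h(s)^2 ds = 2*pi**6/7.
b_n^2 = 4·(π^2/n - 6/n^3)^2, so the sum equals (2*pi**6/7)/4 = pi**6/14.

pi**6/14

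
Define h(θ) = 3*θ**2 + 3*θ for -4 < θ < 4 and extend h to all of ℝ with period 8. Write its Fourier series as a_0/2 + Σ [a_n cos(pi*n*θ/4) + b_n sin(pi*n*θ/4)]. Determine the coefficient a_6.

16/(3*pi**2)

a_6 = 1/4 ∫_{-4}^{4} h(θ) cos(3*pi*θ/2) dθ.
Integrating by parts twice (tabular method), an antiderivative of (3*θ**2 + 3*θ) cos(3*pi*θ/2) is 2*θ**2*sin(3*pi*θ/2)/pi + 2*θ*sin(3*pi*θ/2)/pi + 8*θ*cos(3*pi*θ/2)/(3*pi**2) - 16*sin(3*pi*θ/2)/(9*pi**3) + 4*cos(3*pi*θ/2)/(3*pi**2); evaluating from -4 to 4: ∫_{-4}^{4} (3*θ**2 + 3*θ) cos(3*pi*θ/2) dθ = (12/pi**2) - (-28/(3*pi**2)) = 64/(3*pi**2).
Hence a_6 = (1/4)·(64/(3*pi**2)) = 16/(3*pi**2).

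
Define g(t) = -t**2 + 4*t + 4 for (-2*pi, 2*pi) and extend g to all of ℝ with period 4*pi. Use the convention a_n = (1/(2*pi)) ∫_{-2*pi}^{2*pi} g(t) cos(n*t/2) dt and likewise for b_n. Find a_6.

-4/9

a_6 = (1/(2*pi)) ∫_{-2*pi}^{2*pi} g(t) cos(3*t) dt.
Integrating by parts twice (tabular method), an antiderivative of (-t**2 + 4*t + 4) cos(3*t) is -t**2*sin(3*t)/3 + 4*t*sin(3*t)/3 - 2*t*cos(3*t)/9 + 38*sin(3*t)/27 + 4*cos(3*t)/9; evaluating from -2*pi to 2*pi: ∫_{-2*pi}^{2*pi} (-t**2 + 4*t + 4) cos(3*t) dt = (4/9 - 4*pi/9) - (4/9 + 4*pi/9) = -8*pi/9.
Hence a_6 = (1/(2*pi))·(-8*pi/9) = -4/9.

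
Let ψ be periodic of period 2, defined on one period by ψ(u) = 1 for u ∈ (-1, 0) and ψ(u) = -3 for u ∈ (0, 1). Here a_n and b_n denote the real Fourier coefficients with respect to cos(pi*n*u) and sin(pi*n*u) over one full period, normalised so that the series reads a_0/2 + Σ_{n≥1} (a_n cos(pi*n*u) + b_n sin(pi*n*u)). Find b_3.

-8/(3*pi)

b_3 = ∫_{-1}^{1} ψ(u) sin(3*pi*u) du.
Split the integral at the breakpoints.
Directly, an antiderivative of (1) sin(3*pi*u) is -cos(3*pi*u)/(3*pi); evaluating from -1 to 0: ∫_{-1}^{0} (1) sin(3*pi*u) du = (-1/(3*pi)) - (1/(3*pi)) = -2/(3*pi).
Directly, an antiderivative of (-3) sin(3*pi*u) is cos(3*pi*u)/pi; evaluating from 0 to 1: ∫_{0}^{1} (-3) sin(3*pi*u) du = (-1/pi) - (1/pi) = -2/pi.
Summing the pieces gives b_3 = -8/(3*pi).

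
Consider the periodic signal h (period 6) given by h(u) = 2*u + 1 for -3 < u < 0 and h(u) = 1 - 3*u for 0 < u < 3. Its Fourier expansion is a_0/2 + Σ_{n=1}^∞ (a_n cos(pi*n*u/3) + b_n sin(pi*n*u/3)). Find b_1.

b_1 = 1/3 ∫_{-3}^{3} h(u) sin(pi*u/3) du.
Split the integral at the breakpoints.
Integrating by parts (boundary term plus one more integral), an antiderivative of (2*u + 1) sin(pi*u/3) is -6*u*cos(pi*u/3)/pi + 18*sin(pi*u/3)/pi**2 - 3*cos(pi*u/3)/pi; evaluating from -3 to 0: ∫_{-3}^{0} (2*u + 1) sin(pi*u/3) du = (-3/pi) - (-15/pi) = 12/pi.
Integrating by parts (boundary term plus one more integral), an antiderivative of (1 - 3*u) sin(pi*u/3) is 9*u*cos(pi*u/3)/pi - 27*sin(pi*u/3)/pi**2 - 3*cos(pi*u/3)/pi; evaluating from 0 to 3: ∫_{0}^{3} (1 - 3*u) sin(pi*u/3) du = (-24/pi) - (-3/pi) = -21/pi.
Summing the pieces and multiplying by (1/3) gives b_1 = -3/pi.

-3/pi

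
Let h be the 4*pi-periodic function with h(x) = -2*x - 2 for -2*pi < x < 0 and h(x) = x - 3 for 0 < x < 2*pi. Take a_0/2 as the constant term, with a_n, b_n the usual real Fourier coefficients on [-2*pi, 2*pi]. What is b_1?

-2 - 2/pi

b_1 = (1/(2*pi)) ∫_{-2*pi}^{2*pi} h(x) sin(x/2) dx.
Split the integral at the breakpoints.
Integrating by parts (boundary term plus one more integral), an antiderivative of (-2*x - 2) sin(x/2) is 4*x*cos(x/2) - 8*sin(x/2) + 4*cos(x/2); evaluating from -2*pi to 0: ∫_{-2*pi}^{0} (-2*x - 2) sin(x/2) dx = (4) - (-4 + 8*pi) = 8 - 8*pi.
Integrating by parts (boundary term plus one more integral), an antiderivative of (x - 3) sin(x/2) is -2*x*cos(x/2) + 4*sin(x/2) + 6*cos(x/2); evaluating from 0 to 2*pi: ∫_{0}^{2*pi} (x - 3) sin(x/2) dx = (-6 + 4*pi) - (6) = -12 + 4*pi.
Summing the pieces and multiplying by (1/(2*pi)) gives b_1 = -2 - 2/pi.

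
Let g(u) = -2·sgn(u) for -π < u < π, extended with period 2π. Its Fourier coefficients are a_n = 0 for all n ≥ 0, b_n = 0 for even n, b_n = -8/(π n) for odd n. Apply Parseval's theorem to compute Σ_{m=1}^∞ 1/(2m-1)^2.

Parseval: Σ b_n^2 = (1/π) ∫_{-π}^{π} g(u)^2 du = 8.
Only odd n contribute, with b_n^2 = 64/(π^2 n^2), so Σ_{m≥1} 1/(2m-1)^2 = π^2·(8)/64 = pi**2/8.

pi**2/8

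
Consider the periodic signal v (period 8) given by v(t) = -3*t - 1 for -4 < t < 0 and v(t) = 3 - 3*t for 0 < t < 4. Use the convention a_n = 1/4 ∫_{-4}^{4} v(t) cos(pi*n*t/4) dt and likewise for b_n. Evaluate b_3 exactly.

b_3 = 1/4 ∫_{-4}^{4} v(t) sin(3*pi*t/4) dt.
Split the integral at the breakpoints.
Integrating by parts (boundary term plus one more integral), an antiderivative of (-3*t - 1) sin(3*pi*t/4) is 4*t*cos(3*pi*t/4)/pi - 16*sin(3*pi*t/4)/(3*pi**2) + 4*cos(3*pi*t/4)/(3*pi); evaluating from -4 to 0: ∫_{-4}^{0} (-3*t - 1) sin(3*pi*t/4) dt = (4/(3*pi)) - (44/(3*pi)) = -40/(3*pi).
Integrating by parts (boundary term plus one more integral), an antiderivative of (3 - 3*t) sin(3*pi*t/4) is 4*t*cos(3*pi*t/4)/pi - 16*sin(3*pi*t/4)/(3*pi**2) - 4*cos(3*pi*t/4)/pi; evaluating from 0 to 4: ∫_{0}^{4} (3 - 3*t) sin(3*pi*t/4) dt = (-12/pi) - (-4/pi) = -8/pi.
Summing the pieces and multiplying by (1/4) gives b_3 = -16/(3*pi).

-16/(3*pi)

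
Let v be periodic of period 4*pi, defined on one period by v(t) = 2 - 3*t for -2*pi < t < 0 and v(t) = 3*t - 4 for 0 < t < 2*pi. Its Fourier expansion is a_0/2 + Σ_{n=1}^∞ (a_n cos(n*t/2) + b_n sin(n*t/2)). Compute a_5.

-24/(25*pi)

a_5 = (1/(2*pi)) ∫_{-2*pi}^{2*pi} v(t) cos(5*t/2) dt.
Split the integral at the breakpoints.
Integrating by parts (boundary term plus one more integral), an antiderivative of (2 - 3*t) cos(5*t/2) is -6*t*sin(5*t/2)/5 + 4*sin(5*t/2)/5 - 12*cos(5*t/2)/25; evaluating from -2*pi to 0: ∫_{-2*pi}^{0} (2 - 3*t) cos(5*t/2) dt = (-12/25) - (12/25) = -24/25.
Integrating by parts (boundary term plus one more integral), an antiderivative of (3*t - 4) cos(5*t/2) is 6*t*sin(5*t/2)/5 - 8*sin(5*t/2)/5 + 12*cos(5*t/2)/25; evaluating from 0 to 2*pi: ∫_{0}^{2*pi} (3*t - 4) cos(5*t/2) dt = (-12/25) - (12/25) = -24/25.
Summing the pieces and multiplying by (1/(2*pi)) gives a_5 = -24/(25*pi).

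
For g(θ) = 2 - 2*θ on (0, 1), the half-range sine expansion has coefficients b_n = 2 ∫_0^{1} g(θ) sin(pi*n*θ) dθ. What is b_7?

b_7 = 2 ∫_0^{1} (2 - 2*θ) sin(7*pi*θ) dθ.
Integrating by parts (boundary term plus one more integral), an antiderivative of (2 - 2*θ) sin(7*pi*θ) is 2*θ*cos(7*pi*θ)/(7*pi) - 2*sin(7*pi*θ)/(49*pi**2) - 2*cos(7*pi*θ)/(7*pi); evaluating from 0 to 1: ∫_{0}^{1} (2 - 2*θ) sin(7*pi*θ) dθ = (0) - (-2/(7*pi)) = 2/(7*pi).
Hence b_7 = 2·(2/(7*pi)) = 4/(7*pi).

4/(7*pi)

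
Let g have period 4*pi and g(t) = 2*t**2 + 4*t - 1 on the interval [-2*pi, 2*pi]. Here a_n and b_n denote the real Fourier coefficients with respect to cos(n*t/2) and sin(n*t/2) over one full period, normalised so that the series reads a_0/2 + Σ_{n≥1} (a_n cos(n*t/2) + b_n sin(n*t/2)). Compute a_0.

a_0 = (1/(2*pi)) ∫_{-2*pi}^{2*pi} g(t) dt = (1/(2*pi)) · (-4*pi + 32*pi**3/3) = -2 + 16*pi**2/3.

-2 + 16*pi**2/3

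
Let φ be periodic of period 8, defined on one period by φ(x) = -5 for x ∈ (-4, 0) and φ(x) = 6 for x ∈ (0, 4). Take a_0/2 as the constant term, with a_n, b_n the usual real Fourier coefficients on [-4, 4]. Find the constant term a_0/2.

1/2

a_0 = 1/4 ∫_{-4}^{4} φ(x) dx = 1/4 · (4) = 1.
So the constant term a_0/2 = 1/2.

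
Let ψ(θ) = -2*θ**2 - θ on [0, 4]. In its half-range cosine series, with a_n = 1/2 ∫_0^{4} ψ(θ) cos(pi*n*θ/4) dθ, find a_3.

a_3 = 1/2 ∫_0^{4} (-2*θ**2 - θ) cos(3*pi*θ/4) dθ.
Integrating by parts twice (tabular method), an antiderivative of (-2*θ**2 - θ) cos(3*pi*θ/4) is -8*θ**2*sin(3*pi*θ/4)/(3*pi) - 4*θ*sin(3*pi*θ/4)/(3*pi) - 64*θ*cos(3*pi*θ/4)/(9*pi**2) + 256*sin(3*pi*θ/4)/(27*pi**3) - 16*cos(3*pi*θ/4)/(9*pi**2); evaluating from 0 to 4: ∫_{0}^{4} (-2*θ**2 - θ) cos(3*pi*θ/4) dθ = (272/(9*pi**2)) - (-16/(9*pi**2)) = 32/pi**2.
Hence a_3 = (1/2)·(32/pi**2) = 16/pi**2.

16/pi**2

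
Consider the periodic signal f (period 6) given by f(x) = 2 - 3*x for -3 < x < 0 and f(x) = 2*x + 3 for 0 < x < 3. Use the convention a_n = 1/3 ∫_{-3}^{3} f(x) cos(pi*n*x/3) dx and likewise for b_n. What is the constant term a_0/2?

25/4

a_0 = 1/3 ∫_{-3}^{3} f(x) dx = 1/3 · (75/2) = 25/2.
So the constant term a_0/2 = 25/4.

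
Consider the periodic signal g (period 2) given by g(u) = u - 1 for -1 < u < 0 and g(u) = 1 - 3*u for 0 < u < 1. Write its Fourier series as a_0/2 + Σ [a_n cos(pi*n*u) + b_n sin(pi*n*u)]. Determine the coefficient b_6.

b_6 = ∫_{-1}^{1} g(u) sin(6*pi*u) du.
Split the integral at the breakpoints.
Integrating by parts (boundary term plus one more integral), an antiderivative of (u - 1) sin(6*pi*u) is -u*cos(6*pi*u)/(6*pi) + sin(6*pi*u)/(36*pi**2) + cos(6*pi*u)/(6*pi); evaluating from -1 to 0: ∫_{-1}^{0} (u - 1) sin(6*pi*u) du = (1/(6*pi)) - (1/(3*pi)) = -1/(6*pi).
Integrating by parts (boundary term plus one more integral), an antiderivative of (1 - 3*u) sin(6*pi*u) is u*cos(6*pi*u)/(2*pi) - sin(6*pi*u)/(12*pi**2) - cos(6*pi*u)/(6*pi); evaluating from 0 to 1: ∫_{0}^{1} (1 - 3*u) sin(6*pi*u) du = (1/(3*pi)) - (-1/(6*pi)) = 1/(2*pi).
Summing the pieces gives b_6 = 1/(3*pi).

1/(3*pi)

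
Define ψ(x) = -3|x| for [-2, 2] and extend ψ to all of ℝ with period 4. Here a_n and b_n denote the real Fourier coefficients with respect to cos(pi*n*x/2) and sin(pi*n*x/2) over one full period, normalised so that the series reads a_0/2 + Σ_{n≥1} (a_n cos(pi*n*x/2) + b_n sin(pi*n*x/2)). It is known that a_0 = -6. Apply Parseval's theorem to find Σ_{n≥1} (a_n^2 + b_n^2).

6

Parseval: a_0^2/2 + Σ_{n≥1} (a_n^2+b_n^2) = 1/2 ∫_{-2}^{2} ψ(x)^2 dx = 24.
Subtract a_0^2/2 = 18: Σ (a_n^2+b_n^2) = 6.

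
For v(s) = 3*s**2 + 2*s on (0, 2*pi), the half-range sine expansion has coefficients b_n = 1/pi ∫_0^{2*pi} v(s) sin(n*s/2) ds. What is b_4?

-6*pi - 2

b_4 = 1/pi ∫_0^{2*pi} (3*s**2 + 2*s) sin(2*s) ds.
Integrating by parts twice (tabular method), an antiderivative of (3*s**2 + 2*s) sin(2*s) is -3*s**2*cos(2*s)/2 + 3*s*sin(2*s)/2 - s*cos(2*s) + sin(2*s)/2 + 3*cos(2*s)/4; evaluating from 0 to 2*pi: ∫_{0}^{2*pi} (3*s**2 + 2*s) sin(2*s) ds = (-6*pi**2 - 2*pi + 3/4) - (3/4) = -2*pi*(1 + 3*pi).
Hence b_4 = (1/pi)·(-2*pi*(1 + 3*pi)) = -6*pi - 2.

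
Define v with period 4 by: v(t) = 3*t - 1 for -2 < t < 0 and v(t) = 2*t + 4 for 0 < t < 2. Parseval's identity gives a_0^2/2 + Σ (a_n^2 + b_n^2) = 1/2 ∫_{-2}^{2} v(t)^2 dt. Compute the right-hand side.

169/3

1/2 ∫_{-2}^{2} v(t)^2 dt = 1/2 · (338/3) = 169/3.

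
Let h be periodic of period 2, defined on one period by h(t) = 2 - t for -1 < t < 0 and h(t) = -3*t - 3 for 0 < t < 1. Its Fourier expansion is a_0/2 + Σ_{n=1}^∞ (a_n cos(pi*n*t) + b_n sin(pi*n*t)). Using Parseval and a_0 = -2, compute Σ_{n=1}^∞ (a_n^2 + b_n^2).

Parseval: a_0^2/2 + Σ_{n≥1} (a_n^2+b_n^2) = ∫_{-1}^{1} h(t)^2 dt = 82/3.
Subtract a_0^2/2 = 2: Σ (a_n^2+b_n^2) = 76/3.

76/3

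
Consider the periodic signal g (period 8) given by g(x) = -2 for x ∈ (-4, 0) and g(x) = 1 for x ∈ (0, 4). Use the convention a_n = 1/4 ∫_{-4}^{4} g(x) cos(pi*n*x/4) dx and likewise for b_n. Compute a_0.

-1

a_0 = 1/4 ∫_{-4}^{4} g(x) dx = 1/4 · (-4) = -1.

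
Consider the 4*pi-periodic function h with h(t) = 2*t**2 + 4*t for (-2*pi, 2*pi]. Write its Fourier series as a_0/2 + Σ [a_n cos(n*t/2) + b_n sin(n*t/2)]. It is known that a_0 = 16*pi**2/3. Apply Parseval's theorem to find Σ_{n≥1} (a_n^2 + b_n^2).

128*pi**2*(15 + 4*pi**2)/45

Parseval: a_0^2/2 + Σ_{n≥1} (a_n^2+b_n^2) = (1/(2*pi)) ∫_{-2*pi}^{2*pi} h(t)^2 dt = 128*pi**2*(5 + 3*pi**2)/15.
Subtract a_0^2/2 = 128*pi**4/9: Σ (a_n^2+b_n^2) = 128*pi**2*(15 + 4*pi**2)/45.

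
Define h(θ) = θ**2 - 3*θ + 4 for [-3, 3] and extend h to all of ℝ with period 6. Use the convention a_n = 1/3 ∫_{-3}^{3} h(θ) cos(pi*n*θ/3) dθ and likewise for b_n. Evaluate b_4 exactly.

b_4 = 1/3 ∫_{-3}^{3} h(θ) sin(4*pi*θ/3) dθ.
Integrating by parts twice (tabular method), an antiderivative of (θ**2 - 3*θ + 4) sin(4*pi*θ/3) is -3*θ**2*cos(4*pi*θ/3)/(4*pi) + 9*θ*sin(4*pi*θ/3)/(8*pi**2) + 9*θ*cos(4*pi*θ/3)/(4*pi) - 27*sin(4*pi*θ/3)/(16*pi**2) - 3*cos(4*pi*θ/3)/pi + 27*cos(4*pi*θ/3)/(32*pi**3); evaluating from -3 to 3: ∫_{-3}^{3} (θ**2 - 3*θ + 4) sin(4*pi*θ/3) dθ = (-3/pi + 27/(32*pi**3)) - (3*(9 - 176*pi**2)/(32*pi**3)) = 27/(2*pi).
Hence b_4 = (1/3)·(27/(2*pi)) = 9/(2*pi).

9/(2*pi)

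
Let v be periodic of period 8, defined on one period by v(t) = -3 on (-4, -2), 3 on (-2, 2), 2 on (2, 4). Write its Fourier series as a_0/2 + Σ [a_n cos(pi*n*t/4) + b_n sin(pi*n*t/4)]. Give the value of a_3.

-7/(3*pi)

a_3 = 1/4 ∫_{-4}^{4} v(t) cos(3*pi*t/4) dt.
Split the integral at the breakpoints.
Directly, an antiderivative of (-3) cos(3*pi*t/4) is -4*sin(3*pi*t/4)/pi; evaluating from -4 to -2: ∫_{-4}^{-2} (-3) cos(3*pi*t/4) dt = (-4/pi) - (0) = -4/pi.
Directly, an antiderivative of (3) cos(3*pi*t/4) is 4*sin(3*pi*t/4)/pi; evaluating from -2 to 2: ∫_{-2}^{2} (3) cos(3*pi*t/4) dt = (-4/pi) - (4/pi) = -8/pi.
Directly, an antiderivative of (2) cos(3*pi*t/4) is 8*sin(3*pi*t/4)/(3*pi); evaluating from 2 to 4: ∫_{2}^{4} (2) cos(3*pi*t/4) dt = (0) - (-8/(3*pi)) = 8/(3*pi).
Summing the pieces and multiplying by (1/4) gives a_3 = -7/(3*pi).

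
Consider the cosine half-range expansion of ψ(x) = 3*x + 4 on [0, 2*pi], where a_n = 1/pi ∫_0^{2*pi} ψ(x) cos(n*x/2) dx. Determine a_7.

-24/(49*pi)

a_7 = 1/pi ∫_0^{2*pi} (3*x + 4) cos(7*x/2) dx.
Integrating by parts (boundary term plus one more integral), an antiderivative of (3*x + 4) cos(7*x/2) is 6*x*sin(7*x/2)/7 + 8*sin(7*x/2)/7 + 12*cos(7*x/2)/49; evaluating from 0 to 2*pi: ∫_{0}^{2*pi} (3*x + 4) cos(7*x/2) dx = (-12/49) - (12/49) = -24/49.
Hence a_7 = (1/pi)·(-24/49) = -24/(49*pi).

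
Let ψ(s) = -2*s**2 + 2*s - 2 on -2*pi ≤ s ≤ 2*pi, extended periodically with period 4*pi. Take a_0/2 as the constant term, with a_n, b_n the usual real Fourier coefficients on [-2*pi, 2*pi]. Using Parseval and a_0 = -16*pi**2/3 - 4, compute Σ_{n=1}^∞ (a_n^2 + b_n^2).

32*pi**2*(15 + 16*pi**2)/45

Parseval: a_0^2/2 + Σ_{n≥1} (a_n^2+b_n^2) = (1/(2*pi)) ∫_{-2*pi}^{2*pi} ψ(s)^2 ds = 8 + 32*pi**2 + 128*pi**4/5.
Subtract a_0^2/2 = 8*(3 + 4*pi**2)**2/9: Σ (a_n^2+b_n^2) = 32*pi**2*(15 + 16*pi**2)/45.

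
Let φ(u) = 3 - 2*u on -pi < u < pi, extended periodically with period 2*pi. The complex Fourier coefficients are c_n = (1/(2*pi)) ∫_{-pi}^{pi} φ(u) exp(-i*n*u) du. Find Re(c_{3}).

Since φ is real-valued, Re(c_{3}) = (1/(2*pi)) ∫_{-pi}^{pi} φ(u) cos(3*u) du = a_{3}/2.
Integrating by parts (boundary term plus one more integral), an antiderivative of (3 - 2*u) cos(3*u) is -2*u*sin(3*u)/3 + sin(3*u) - 2*cos(3*u)/9; evaluating from -pi to pi: ∫_{-pi}^{pi} (3 - 2*u) cos(3*u) du = (2/9) - (2/9) = 0.
Hence Re(c_{3}) = (1/(2*pi))·(0) = 0.

0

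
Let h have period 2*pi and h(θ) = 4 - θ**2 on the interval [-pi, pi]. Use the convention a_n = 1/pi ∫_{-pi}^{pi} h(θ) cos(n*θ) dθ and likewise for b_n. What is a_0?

a_0 = 1/pi ∫_{-pi}^{pi} h(θ) dθ = 1/pi · (2*pi*(12 - pi**2)/3) = 8 - 2*pi**2/3.

8 - 2*pi**2/3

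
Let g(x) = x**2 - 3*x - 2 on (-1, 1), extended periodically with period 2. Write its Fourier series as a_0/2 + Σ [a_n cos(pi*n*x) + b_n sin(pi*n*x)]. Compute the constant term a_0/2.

-5/3

a_0 = ∫_{-1}^{1} g(x) dx = -10/3.
So the constant term a_0/2 = -5/3.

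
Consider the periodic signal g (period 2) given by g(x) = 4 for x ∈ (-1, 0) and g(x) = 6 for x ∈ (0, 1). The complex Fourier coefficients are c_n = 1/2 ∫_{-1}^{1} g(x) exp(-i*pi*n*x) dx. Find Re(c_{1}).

0

Since g is real-valued, Re(c_{1}) = 1/2 ∫_{-1}^{1} g(x) cos(pi*x) dx = a_{1}/2.
Split the integral at the breakpoints.
Directly, an antiderivative of (4) cos(pi*x) is 4*sin(pi*x)/pi; evaluating from -1 to 0: ∫_{-1}^{0} (4) cos(pi*x) dx = (0) - (0) = 0.
Directly, an antiderivative of (6) cos(pi*x) is 6*sin(pi*x)/pi; evaluating from 0 to 1: ∫_{0}^{1} (6) cos(pi*x) dx = (0) - (0) = 0.
So ∫_{-1}^{1} g(x) cos(pi*x) dx = 0.
Hence Re(c_{1}) = (1/2)·(0) = 0.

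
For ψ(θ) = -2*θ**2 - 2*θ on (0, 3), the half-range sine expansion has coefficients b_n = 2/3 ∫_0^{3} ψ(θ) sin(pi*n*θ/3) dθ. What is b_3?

b_3 = 2/3 ∫_0^{3} (-2*θ**2 - 2*θ) sin(pi*θ) dθ.
Integrating by parts twice (tabular method), an antiderivative of (-2*θ**2 - 2*θ) sin(pi*θ) is 2*θ**2*cos(pi*θ)/pi - 4*θ*sin(pi*θ)/pi**2 + 2*θ*cos(pi*θ)/pi - 2*sin(pi*θ)/pi**2 - 4*cos(pi*θ)/pi**3; evaluating from 0 to 3: ∫_{0}^{3} (-2*θ**2 - 2*θ) sin(pi*θ) dθ = (-24/pi + 4/pi**3) - (-4/pi**3) = -24/pi + 8/pi**3.
Hence b_3 = (2/3)·(-24/pi + 8/pi**3) = -16/pi + 16/(3*pi**3).

-16/pi + 16/(3*pi**3)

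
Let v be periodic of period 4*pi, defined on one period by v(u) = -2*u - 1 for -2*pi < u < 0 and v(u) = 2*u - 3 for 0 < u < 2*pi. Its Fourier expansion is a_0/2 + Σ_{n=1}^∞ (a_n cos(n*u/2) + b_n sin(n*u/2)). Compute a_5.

-16/(25*pi)

a_5 = (1/(2*pi)) ∫_{-2*pi}^{2*pi} v(u) cos(5*u/2) du.
Split the integral at the breakpoints.
Integrating by parts (boundary term plus one more integral), an antiderivative of (-2*u - 1) cos(5*u/2) is -4*u*sin(5*u/2)/5 - 2*sin(5*u/2)/5 - 8*cos(5*u/2)/25; evaluating from -2*pi to 0: ∫_{-2*pi}^{0} (-2*u - 1) cos(5*u/2) du = (-8/25) - (8/25) = -16/25.
Integrating by parts (boundary term plus one more integral), an antiderivative of (2*u - 3) cos(5*u/2) is 4*u*sin(5*u/2)/5 - 6*sin(5*u/2)/5 + 8*cos(5*u/2)/25; evaluating from 0 to 2*pi: ∫_{0}^{2*pi} (2*u - 3) cos(5*u/2) du = (-8/25) - (8/25) = -16/25.
Summing the pieces and multiplying by (1/(2*pi)) gives a_5 = -16/(25*pi).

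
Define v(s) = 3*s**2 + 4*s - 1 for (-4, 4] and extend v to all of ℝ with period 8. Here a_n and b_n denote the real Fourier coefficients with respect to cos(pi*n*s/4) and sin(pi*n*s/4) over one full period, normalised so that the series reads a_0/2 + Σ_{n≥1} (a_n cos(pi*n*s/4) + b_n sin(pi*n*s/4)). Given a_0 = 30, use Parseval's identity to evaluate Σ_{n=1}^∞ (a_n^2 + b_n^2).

Parseval: a_0^2/2 + Σ_{n≥1} (a_n^2+b_n^2) = 1/4 ∫_{-4}^{4} v(s)^2 ds = 15454/15.
Subtract a_0^2/2 = 450: Σ (a_n^2+b_n^2) = 8704/15.

8704/15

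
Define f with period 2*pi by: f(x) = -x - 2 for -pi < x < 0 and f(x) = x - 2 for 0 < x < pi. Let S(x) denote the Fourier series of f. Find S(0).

-2

f is continuous at x = 0 with value -2, so the series converges to -2 there.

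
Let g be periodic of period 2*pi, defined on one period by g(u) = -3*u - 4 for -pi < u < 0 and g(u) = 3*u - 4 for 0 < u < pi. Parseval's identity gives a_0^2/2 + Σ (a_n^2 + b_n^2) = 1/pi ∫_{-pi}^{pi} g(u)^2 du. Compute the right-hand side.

-24*pi + 32 + 6*pi**2

1/pi ∫_{-pi}^{pi} g(u)^2 du = 1/pi · (2*pi*(-12*pi + 16 + 3*pi**2)) = -24*pi + 32 + 6*pi**2.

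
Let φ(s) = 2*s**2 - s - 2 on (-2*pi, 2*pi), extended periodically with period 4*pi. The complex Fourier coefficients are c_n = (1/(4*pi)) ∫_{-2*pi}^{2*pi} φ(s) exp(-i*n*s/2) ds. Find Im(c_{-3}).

-2/3

Since φ is real-valued, Im(c_{-3}) = -(1/(4*pi)) ∫_{-2*pi}^{2*pi} φ(s) sin(-3*s/2) ds = b_{3}/2.
Integrating by parts twice (tabular method), an antiderivative of (2*s**2 - s - 2) sin(-3*s/2) is 4*s**2*cos(3*s/2)/3 - 16*s*sin(3*s/2)/9 - 2*s*cos(3*s/2)/3 + 4*sin(3*s/2)/9 - 68*cos(3*s/2)/27; evaluating from -2*pi to 2*pi: ∫_{-2*pi}^{2*pi} (2*s**2 - s - 2) sin(-3*s/2) ds = (-16*pi**2/3 + 68/27 + 4*pi/3) - (-16*pi**2/3 - 4*pi/3 + 68/27) = 8*pi/3.
Hence Im(c_{-3}) = (-1/(4*pi))·(8*pi/3) = -2/3.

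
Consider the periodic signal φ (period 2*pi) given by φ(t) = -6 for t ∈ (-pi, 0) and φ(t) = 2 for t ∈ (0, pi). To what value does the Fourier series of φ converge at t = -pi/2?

φ is continuous at t = -pi/2 with value -6, so the series converges to -6 there.

-6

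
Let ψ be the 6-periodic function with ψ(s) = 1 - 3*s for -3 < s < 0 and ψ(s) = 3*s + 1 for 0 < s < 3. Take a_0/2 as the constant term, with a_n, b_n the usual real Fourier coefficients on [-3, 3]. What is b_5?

0

b_5 = 1/3 ∫_{-3}^{3} ψ(s) sin(5*pi*s/3) ds.
ψ is even and sin(5*pi*s/3) is odd, so the integrand is odd over a symmetric interval and the integral vanishes.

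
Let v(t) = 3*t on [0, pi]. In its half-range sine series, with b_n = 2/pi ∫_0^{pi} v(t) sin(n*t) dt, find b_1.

6

b_1 = 2/pi ∫_0^{pi} (3*t) sin(t) dt.
Integrating by parts (boundary term plus one more integral), an antiderivative of (3*t) sin(t) is -3*t*cos(t) + 3*sin(t); evaluating from 0 to pi: ∫_{0}^{pi} (3*t) sin(t) dt = (3*pi) - (0) = 3*pi.
Hence b_1 = (2/pi)·(3*pi) = 6.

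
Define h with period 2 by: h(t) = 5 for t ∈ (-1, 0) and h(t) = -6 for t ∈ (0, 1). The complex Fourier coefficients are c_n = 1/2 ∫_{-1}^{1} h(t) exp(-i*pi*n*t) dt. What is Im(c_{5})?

Since h is real-valued, Im(c_{5}) = -1/2 ∫_{-1}^{1} h(t) sin(5*pi*t) dt = -b_{5}/2.
Split the integral at the breakpoints.
Directly, an antiderivative of (5) sin(5*pi*t) is -cos(5*pi*t)/pi; evaluating from -1 to 0: ∫_{-1}^{0} (5) sin(5*pi*t) dt = (-1/pi) - (1/pi) = -2/pi.
Directly, an antiderivative of (-6) sin(5*pi*t) is 6*cos(5*pi*t)/(5*pi); evaluating from 0 to 1: ∫_{0}^{1} (-6) sin(5*pi*t) dt = (-6/(5*pi)) - (6/(5*pi)) = -12/(5*pi).
So ∫_{-1}^{1} h(t) sin(5*pi*t) dt = -22/(5*pi).
Hence Im(c_{5}) = (-1/2)·(-22/(5*pi)) = 11/(5*pi).

11/(5*pi)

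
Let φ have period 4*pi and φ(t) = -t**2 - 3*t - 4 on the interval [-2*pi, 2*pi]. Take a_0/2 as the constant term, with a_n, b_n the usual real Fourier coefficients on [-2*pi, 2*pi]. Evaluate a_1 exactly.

16

a_1 = (1/(2*pi)) ∫_{-2*pi}^{2*pi} φ(t) cos(t/2) dt.
Integrating by parts twice (tabular method), an antiderivative of (-t**2 - 3*t - 4) cos(t/2) is -2*t**2*sin(t/2) - 6*t*sin(t/2) - 8*t*cos(t/2) + 8*sin(t/2) - 12*cos(t/2); evaluating from -2*pi to 2*pi: ∫_{-2*pi}^{2*pi} (-t**2 - 3*t - 4) cos(t/2) dt = (12 + 16*pi) - (12 - 16*pi) = 32*pi.
Hence a_1 = (1/(2*pi))·(32*pi) = 16.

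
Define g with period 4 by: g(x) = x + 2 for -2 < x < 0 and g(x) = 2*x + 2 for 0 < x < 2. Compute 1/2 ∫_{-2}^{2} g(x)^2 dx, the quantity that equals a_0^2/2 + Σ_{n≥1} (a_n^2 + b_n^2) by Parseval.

1/2 ∫_{-2}^{2} g(x)^2 dx = 1/2 · (112/3) = 56/3.

56/3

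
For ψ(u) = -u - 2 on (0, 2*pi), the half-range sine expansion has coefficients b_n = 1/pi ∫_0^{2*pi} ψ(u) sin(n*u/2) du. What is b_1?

-4 - 8/pi

b_1 = 1/pi ∫_0^{2*pi} (-u - 2) sin(u/2) du.
Integrating by parts (boundary term plus one more integral), an antiderivative of (-u - 2) sin(u/2) is 2*u*cos(u/2) - 4*sin(u/2) + 4*cos(u/2); evaluating from 0 to 2*pi: ∫_{0}^{2*pi} (-u - 2) sin(u/2) du = (-4*pi - 4) - (4) = -4*pi - 8.
Hence b_1 = (1/pi)·(-4*pi - 8) = -4 - 8/pi.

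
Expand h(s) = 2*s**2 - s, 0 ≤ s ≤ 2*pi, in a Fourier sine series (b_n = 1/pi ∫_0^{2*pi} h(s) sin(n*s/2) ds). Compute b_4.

b_4 = 1/pi ∫_0^{2*pi} (2*s**2 - s) sin(2*s) ds.
Integrating by parts twice (tabular method), an antiderivative of (2*s**2 - s) sin(2*s) is -s**2*cos(2*s) + s*sin(2*s) + s*cos(2*s)/2 - sin(2*s)/4 + cos(2*s)/2; evaluating from 0 to 2*pi: ∫_{0}^{2*pi} (2*s**2 - s) sin(2*s) ds = (-4*pi**2 + 1/2 + pi) - (1/2) = pi*(1 - 4*pi).
Hence b_4 = (1/pi)·(pi*(1 - 4*pi)) = 1 - 4*pi.

1 - 4*pi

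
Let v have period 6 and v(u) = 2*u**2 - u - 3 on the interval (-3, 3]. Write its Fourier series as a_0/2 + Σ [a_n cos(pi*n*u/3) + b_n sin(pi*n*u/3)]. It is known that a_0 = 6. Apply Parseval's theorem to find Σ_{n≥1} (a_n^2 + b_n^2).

318/5

Parseval: a_0^2/2 + Σ_{n≥1} (a_n^2+b_n^2) = 1/3 ∫_{-3}^{3} v(u)^2 du = 408/5.
Subtract a_0^2/2 = 18: Σ (a_n^2+b_n^2) = 318/5.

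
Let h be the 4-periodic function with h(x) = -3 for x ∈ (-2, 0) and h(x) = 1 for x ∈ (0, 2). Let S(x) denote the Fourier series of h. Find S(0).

At x = 0 the one-sided limits are h(0^-) = -3 and h(0^+) = 1.
By Dirichlet's theorem the series converges to their average, [(-3) + (1)]/2 = -1.

-1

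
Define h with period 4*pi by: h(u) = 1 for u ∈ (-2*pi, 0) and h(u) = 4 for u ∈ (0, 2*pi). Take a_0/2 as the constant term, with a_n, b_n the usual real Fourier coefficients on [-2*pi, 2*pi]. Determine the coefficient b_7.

6/(7*pi)

b_7 = (1/(2*pi)) ∫_{-2*pi}^{2*pi} h(u) sin(7*u/2) du.
Split the integral at the breakpoints.
Directly, an antiderivative of (1) sin(7*u/2) is -2*cos(7*u/2)/7; evaluating from -2*pi to 0: ∫_{-2*pi}^{0} (1) sin(7*u/2) du = (-2/7) - (2/7) = -4/7.
Directly, an antiderivative of (4) sin(7*u/2) is -8*cos(7*u/2)/7; evaluating from 0 to 2*pi: ∫_{0}^{2*pi} (4) sin(7*u/2) du = (8/7) - (-8/7) = 16/7.
Summing the pieces and multiplying by (1/(2*pi)) gives b_7 = 6/(7*pi).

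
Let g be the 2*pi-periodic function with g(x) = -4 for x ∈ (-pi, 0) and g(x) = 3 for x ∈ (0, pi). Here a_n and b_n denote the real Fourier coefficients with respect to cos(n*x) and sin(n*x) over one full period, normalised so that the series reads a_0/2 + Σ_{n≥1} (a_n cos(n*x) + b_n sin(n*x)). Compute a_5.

0

a_5 = 1/pi ∫_{-pi}^{pi} g(x) cos(5*x) dx.
Split the integral at the breakpoints.
Directly, an antiderivative of (-4) cos(5*x) is -4*sin(5*x)/5; evaluating from -pi to 0: ∫_{-pi}^{0} (-4) cos(5*x) dx = (0) - (0) = 0.
Directly, an antiderivative of (3) cos(5*x) is 3*sin(5*x)/5; evaluating from 0 to pi: ∫_{0}^{pi} (3) cos(5*x) dx = (0) - (0) = 0.
Summing the pieces and multiplying by (1/pi) gives a_5 = 0.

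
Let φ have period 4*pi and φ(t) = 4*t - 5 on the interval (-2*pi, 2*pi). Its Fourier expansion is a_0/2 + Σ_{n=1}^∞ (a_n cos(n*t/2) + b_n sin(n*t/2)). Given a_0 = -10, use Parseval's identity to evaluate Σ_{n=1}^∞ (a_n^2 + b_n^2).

128*pi**2/3

Parseval: a_0^2/2 + Σ_{n≥1} (a_n^2+b_n^2) = (1/(2*pi)) ∫_{-2*pi}^{2*pi} φ(t)^2 dt = 50 + 128*pi**2/3.
Subtract a_0^2/2 = 50: Σ (a_n^2+b_n^2) = 128*pi**2/3.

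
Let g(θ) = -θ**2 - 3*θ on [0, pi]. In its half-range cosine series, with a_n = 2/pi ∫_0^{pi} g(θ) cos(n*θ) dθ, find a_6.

a_6 = 2/pi ∫_0^{pi} (-θ**2 - 3*θ) cos(6*θ) dθ.
Integrating by parts twice (tabular method), an antiderivative of (-θ**2 - 3*θ) cos(6*θ) is -θ**2*sin(6*θ)/6 - θ*sin(6*θ)/2 - θ*cos(6*θ)/18 + sin(6*θ)/108 - cos(6*θ)/12; evaluating from 0 to pi: ∫_{0}^{pi} (-θ**2 - 3*θ) cos(6*θ) dθ = (-pi/18 - 1/12) - (-1/12) = -pi/18.
Hence a_6 = (2/pi)·(-pi/18) = -1/9.

-1/9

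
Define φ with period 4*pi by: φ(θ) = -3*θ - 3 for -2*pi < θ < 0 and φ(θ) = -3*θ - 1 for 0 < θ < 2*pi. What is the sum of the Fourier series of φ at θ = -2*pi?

At θ = -2*pi the one-sided limits are φ(-2*pi^-) = -6*pi - 1 and φ(-2*pi^+) = -3 + 6*pi.
By Dirichlet's theorem the series converges to their average, [(-6*pi - 1) + (-3 + 6*pi)]/2 = -2.

-2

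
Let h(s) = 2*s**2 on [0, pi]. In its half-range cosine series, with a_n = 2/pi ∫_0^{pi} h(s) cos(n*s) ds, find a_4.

1/2

a_4 = 2/pi ∫_0^{pi} (2*s**2) cos(4*s) ds.
Integrating by parts twice (tabular method), an antiderivative of (2*s**2) cos(4*s) is s**2*sin(4*s)/2 + s*cos(4*s)/4 - sin(4*s)/16; evaluating from 0 to pi: ∫_{0}^{pi} (2*s**2) cos(4*s) ds = (pi/4) - (0) = pi/4.
Hence a_4 = (2/pi)·(pi/4) = 1/2.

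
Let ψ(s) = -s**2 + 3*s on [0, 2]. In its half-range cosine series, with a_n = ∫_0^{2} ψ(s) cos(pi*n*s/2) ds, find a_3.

-8/(9*pi**2)

a_3 = ∫_0^{2} (-s**2 + 3*s) cos(3*pi*s/2) ds.
Integrating by parts twice (tabular method), an antiderivative of (-s**2 + 3*s) cos(3*pi*s/2) is -2*s**2*sin(3*pi*s/2)/(3*pi) + 2*s*sin(3*pi*s/2)/pi - 8*s*cos(3*pi*s/2)/(9*pi**2) + 16*sin(3*pi*s/2)/(27*pi**3) + 4*cos(3*pi*s/2)/(3*pi**2); evaluating from 0 to 2: ∫_{0}^{2} (-s**2 + 3*s) cos(3*pi*s/2) ds = (4/(9*pi**2)) - (4/(3*pi**2)) = -8/(9*pi**2).
Hence a_3 = -8/(9*pi**2).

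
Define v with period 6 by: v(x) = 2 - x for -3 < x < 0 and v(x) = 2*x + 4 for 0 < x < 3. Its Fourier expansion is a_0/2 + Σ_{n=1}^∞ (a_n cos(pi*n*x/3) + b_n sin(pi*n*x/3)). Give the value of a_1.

-18/pi**2

a_1 = 1/3 ∫_{-3}^{3} v(x) cos(pi*x/3) dx.
Split the integral at the breakpoints.
Integrating by parts (boundary term plus one more integral), an antiderivative of (2 - x) cos(pi*x/3) is -3*x*sin(pi*x/3)/pi + 6*sin(pi*x/3)/pi - 9*cos(pi*x/3)/pi**2; evaluating from -3 to 0: ∫_{-3}^{0} (2 - x) cos(pi*x/3) dx = (-9/pi**2) - (9/pi**2) = -18/pi**2.
Integrating by parts (boundary term plus one more integral), an antiderivative of (2*x + 4) cos(pi*x/3) is 6*x*sin(pi*x/3)/pi + 12*sin(pi*x/3)/pi + 18*cos(pi*x/3)/pi**2; evaluating from 0 to 3: ∫_{0}^{3} (2*x + 4) cos(pi*x/3) dx = (-18/pi**2) - (18/pi**2) = -36/pi**2.
Summing the pieces and multiplying by (1/3) gives a_1 = -18/pi**2.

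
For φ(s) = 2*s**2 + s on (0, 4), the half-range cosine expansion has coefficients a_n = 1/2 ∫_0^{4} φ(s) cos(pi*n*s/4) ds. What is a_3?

a_3 = 1/2 ∫_0^{4} (2*s**2 + s) cos(3*pi*s/4) ds.
Integrating by parts twice (tabular method), an antiderivative of (2*s**2 + s) cos(3*pi*s/4) is 8*s**2*sin(3*pi*s/4)/(3*pi) + 4*s*sin(3*pi*s/4)/(3*pi) + 64*s*cos(3*pi*s/4)/(9*pi**2) - 256*sin(3*pi*s/4)/(27*pi**3) + 16*cos(3*pi*s/4)/(9*pi**2); evaluating from 0 to 4: ∫_{0}^{4} (2*s**2 + s) cos(3*pi*s/4) ds = (-272/(9*pi**2)) - (16/(9*pi**2)) = -32/pi**2.
Hence a_3 = (1/2)·(-32/pi**2) = -16/pi**2.

-16/pi**2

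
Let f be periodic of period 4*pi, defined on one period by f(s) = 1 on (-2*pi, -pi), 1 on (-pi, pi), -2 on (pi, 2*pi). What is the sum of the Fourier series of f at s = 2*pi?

At s = 2*pi the one-sided limits are f(2*pi^-) = -2 and f(2*pi^+) = 1.
By Dirichlet's theorem the series converges to their average, [(-2) + (1)]/2 = -1/2.

-1/2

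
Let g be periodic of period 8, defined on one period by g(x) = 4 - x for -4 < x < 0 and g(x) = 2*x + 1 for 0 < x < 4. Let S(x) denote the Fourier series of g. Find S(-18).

6

x = -18 differs from x = -2 by -2 full period(s), and the series is 8-periodic.
g is continuous at x = -2 with value 6, so the series converges to 6 there.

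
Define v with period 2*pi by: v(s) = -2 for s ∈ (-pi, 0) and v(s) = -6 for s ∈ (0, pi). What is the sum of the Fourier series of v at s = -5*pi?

-4

s = -5*pi differs from s = -pi by -2 full period(s), and the series is 2*pi-periodic.
At s = -pi the one-sided limits are v(-pi^-) = -6 and v(-pi^+) = -2.
By Dirichlet's theorem the series converges to their average, [(-6) + (-2)]/2 = -4.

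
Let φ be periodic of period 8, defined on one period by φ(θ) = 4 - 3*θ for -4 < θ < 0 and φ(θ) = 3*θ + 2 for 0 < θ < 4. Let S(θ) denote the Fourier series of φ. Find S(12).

θ = 12 differs from θ = -4 by 2 full period(s), and the series is 8-periodic.
At θ = -4 the one-sided limits are φ(-4^-) = 14 and φ(-4^+) = 16.
By Dirichlet's theorem the series converges to their average, [(14) + (16)]/2 = 15.

15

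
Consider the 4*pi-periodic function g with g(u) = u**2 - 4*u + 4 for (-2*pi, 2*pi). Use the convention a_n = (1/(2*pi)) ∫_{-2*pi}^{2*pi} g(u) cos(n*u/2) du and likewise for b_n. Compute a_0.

a_0 = (1/(2*pi)) ∫_{-2*pi}^{2*pi} g(u) du = (1/(2*pi)) · (16*pi*(3 + pi**2)/3) = 8 + 8*pi**2/3.

8 + 8*pi**2/3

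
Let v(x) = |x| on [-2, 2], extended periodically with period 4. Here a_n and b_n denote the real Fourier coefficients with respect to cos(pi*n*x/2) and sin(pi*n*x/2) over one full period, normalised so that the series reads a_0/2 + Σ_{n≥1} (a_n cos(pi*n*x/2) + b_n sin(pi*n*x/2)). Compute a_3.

-8/(9*pi**2)

a_3 = 1/2 ∫_{-2}^{2} v(x) cos(3*pi*x/2) dx.
v is even and cos(3*pi*x/2) is even, so the integrand is even and a_3 = ∫_0^{2} v(x) cos(3*pi*x/2) dx.
Integrating by parts (boundary term plus one more integral), an antiderivative of (x) cos(3*pi*x/2) is 2*x*sin(3*pi*x/2)/(3*pi) + 4*cos(3*pi*x/2)/(9*pi**2); evaluating from 0 to 2: ∫_{0}^{2} (x) cos(3*pi*x/2) dx = (-4/(9*pi**2)) - (4/(9*pi**2)) = -8/(9*pi**2).
Hence a_3 = -8/(9*pi**2).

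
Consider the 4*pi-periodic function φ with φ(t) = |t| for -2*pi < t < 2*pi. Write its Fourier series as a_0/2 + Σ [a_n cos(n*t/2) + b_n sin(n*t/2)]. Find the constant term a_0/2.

pi

a_0 = (1/(2*pi)) ∫_{-2*pi}^{2*pi} φ(t) dt = (1/(2*pi)) · (4*pi**2) = 2*pi.
So the constant term a_0/2 = pi.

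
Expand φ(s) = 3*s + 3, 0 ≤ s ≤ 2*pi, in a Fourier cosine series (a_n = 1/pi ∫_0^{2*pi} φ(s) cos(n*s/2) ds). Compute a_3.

-8/(3*pi)

a_3 = 1/pi ∫_0^{2*pi} (3*s + 3) cos(3*s/2) ds.
Integrating by parts (boundary term plus one more integral), an antiderivative of (3*s + 3) cos(3*s/2) is 2*s*sin(3*s/2) + 2*sin(3*s/2) + 4*cos(3*s/2)/3; evaluating from 0 to 2*pi: ∫_{0}^{2*pi} (3*s + 3) cos(3*s/2) ds = (-4/3) - (4/3) = -8/3.
Hence a_3 = (1/pi)·(-8/3) = -8/(3*pi).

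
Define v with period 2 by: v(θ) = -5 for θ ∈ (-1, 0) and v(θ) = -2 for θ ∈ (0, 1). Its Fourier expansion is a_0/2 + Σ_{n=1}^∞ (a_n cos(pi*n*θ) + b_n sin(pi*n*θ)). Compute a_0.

-7

a_0 = ∫_{-1}^{1} v(θ) dθ = -7.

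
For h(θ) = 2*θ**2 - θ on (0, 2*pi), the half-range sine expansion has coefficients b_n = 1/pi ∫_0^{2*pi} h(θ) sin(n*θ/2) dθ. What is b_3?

4*(-9*pi - 16 + 36*pi**2)/(27*pi)

b_3 = 1/pi ∫_0^{2*pi} (2*θ**2 - θ) sin(3*θ/2) dθ.
Integrating by parts twice (tabular method), an antiderivative of (2*θ**2 - θ) sin(3*θ/2) is -4*θ**2*cos(3*θ/2)/3 + 16*θ*sin(3*θ/2)/9 + 2*θ*cos(3*θ/2)/3 - 4*sin(3*θ/2)/9 + 32*cos(3*θ/2)/27; evaluating from 0 to 2*pi: ∫_{0}^{2*pi} (2*θ**2 - θ) sin(3*θ/2) dθ = (-4*pi/3 - 32/27 + 16*pi**2/3) - (32/27) = -4*pi/3 - 64/27 + 16*pi**2/3.
Hence b_3 = (1/pi)·(-4*pi/3 - 64/27 + 16*pi**2/3) = 4*(-9*pi - 16 + 36*pi**2)/(27*pi).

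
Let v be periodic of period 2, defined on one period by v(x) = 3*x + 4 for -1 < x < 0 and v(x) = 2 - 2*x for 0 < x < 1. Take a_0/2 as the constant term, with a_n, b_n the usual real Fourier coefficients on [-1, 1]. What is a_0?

a_0 = ∫_{-1}^{1} v(x) dx = 7/2.

7/2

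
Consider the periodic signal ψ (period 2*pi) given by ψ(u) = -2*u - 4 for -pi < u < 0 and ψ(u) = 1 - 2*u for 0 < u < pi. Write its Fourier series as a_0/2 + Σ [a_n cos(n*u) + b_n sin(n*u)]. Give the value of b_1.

b_1 = 1/pi ∫_{-pi}^{pi} ψ(u) sin(u) du.
Split the integral at the breakpoints.
Integrating by parts (boundary term plus one more integral), an antiderivative of (-2*u - 4) sin(u) is 2*u*cos(u) - 2*sin(u) + 4*cos(u); evaluating from -pi to 0: ∫_{-pi}^{0} (-2*u - 4) sin(u) du = (4) - (-4 + 2*pi) = 8 - 2*pi.
Integrating by parts (boundary term plus one more integral), an antiderivative of (1 - 2*u) sin(u) is 2*u*cos(u) - 2*sin(u) - cos(u); evaluating from 0 to pi: ∫_{0}^{pi} (1 - 2*u) sin(u) du = (1 - 2*pi) - (-1) = 2 - 2*pi.
Summing the pieces and multiplying by (1/pi) gives b_1 = -4 + 10/pi.

-4 + 10/pi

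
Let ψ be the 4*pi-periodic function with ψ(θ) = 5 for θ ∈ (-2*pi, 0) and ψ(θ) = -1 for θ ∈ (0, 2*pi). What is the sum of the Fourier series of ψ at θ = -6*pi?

2

θ = -6*pi differs from θ = -2*pi by -1 full period(s), and the series is 4*pi-periodic.
At θ = -2*pi the one-sided limits are ψ(-2*pi^-) = -1 and ψ(-2*pi^+) = 5.
By Dirichlet's theorem the series converges to their average, [(-1) + (5)]/2 = 2.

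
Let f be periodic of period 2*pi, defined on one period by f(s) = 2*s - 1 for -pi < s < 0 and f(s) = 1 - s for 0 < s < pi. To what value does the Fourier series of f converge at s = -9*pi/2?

-pi - 1

s = -9*pi/2 differs from s = -pi/2 by -2 full period(s), and the series is 2*pi-periodic.
f is continuous at s = -pi/2 with value -pi - 1, so the series converges to -pi - 1 there.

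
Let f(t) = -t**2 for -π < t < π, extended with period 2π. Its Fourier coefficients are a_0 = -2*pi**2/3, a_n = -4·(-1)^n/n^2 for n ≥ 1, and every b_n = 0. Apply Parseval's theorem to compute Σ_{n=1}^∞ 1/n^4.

Parseval: a_0^2/2 + Σ a_n^2 = (1/π) ∫_{-π}^{π} f(t)^2 dt = 2*pi**4/5.
Subtract a_0^2/2 = 2*pi**4/9: Σ a_n^2 = 8*pi**4/45.
Since a_n^2 = 16/n^4, Σ 1/n^4 = pi**4/90.

pi**4/90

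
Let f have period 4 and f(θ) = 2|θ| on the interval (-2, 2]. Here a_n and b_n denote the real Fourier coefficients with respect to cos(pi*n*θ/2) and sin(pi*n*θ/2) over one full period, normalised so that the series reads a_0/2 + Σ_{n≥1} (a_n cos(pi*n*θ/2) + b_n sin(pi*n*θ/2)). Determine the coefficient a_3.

a_3 = 1/2 ∫_{-2}^{2} f(θ) cos(3*pi*θ/2) dθ.
f is even and cos(3*pi*θ/2) is even, so the integrand is even and a_3 = ∫_0^{2} f(θ) cos(3*pi*θ/2) dθ.
Integrating by parts (boundary term plus one more integral), an antiderivative of (2*θ) cos(3*pi*θ/2) is 4*θ*sin(3*pi*θ/2)/(3*pi) + 8*cos(3*pi*θ/2)/(9*pi**2); evaluating from 0 to 2: ∫_{0}^{2} (2*θ) cos(3*pi*θ/2) dθ = (-8/(9*pi**2)) - (8/(9*pi**2)) = -16/(9*pi**2).
Hence a_3 = -16/(9*pi**2).

-16/(9*pi**2)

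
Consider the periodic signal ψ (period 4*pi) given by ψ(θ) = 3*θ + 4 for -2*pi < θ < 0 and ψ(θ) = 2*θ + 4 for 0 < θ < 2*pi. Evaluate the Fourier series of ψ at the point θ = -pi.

4 - 3*pi

ψ is continuous at θ = -pi with value 4 - 3*pi, so the series converges to 4 - 3*pi there.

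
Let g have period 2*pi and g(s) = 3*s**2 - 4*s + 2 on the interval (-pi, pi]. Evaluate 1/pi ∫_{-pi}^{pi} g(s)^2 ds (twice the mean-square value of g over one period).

1/pi ∫_{-pi}^{pi} g(s)^2 ds = 1/pi · (2*pi*(60 + 140*pi**2 + 27*pi**4)/15) = 8 + 56*pi**2/3 + 18*pi**4/5.

8 + 56*pi**2/3 + 18*pi**4/5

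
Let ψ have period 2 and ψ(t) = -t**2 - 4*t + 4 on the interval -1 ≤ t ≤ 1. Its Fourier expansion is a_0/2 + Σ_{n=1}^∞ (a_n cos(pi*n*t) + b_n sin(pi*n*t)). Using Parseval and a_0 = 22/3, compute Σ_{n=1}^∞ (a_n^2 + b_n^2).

Parseval: a_0^2/2 + Σ_{n≥1} (a_n^2+b_n^2) = ∫_{-1}^{1} ψ(t)^2 dt = 566/15.
Subtract a_0^2/2 = 242/9: Σ (a_n^2+b_n^2) = 488/45.

488/45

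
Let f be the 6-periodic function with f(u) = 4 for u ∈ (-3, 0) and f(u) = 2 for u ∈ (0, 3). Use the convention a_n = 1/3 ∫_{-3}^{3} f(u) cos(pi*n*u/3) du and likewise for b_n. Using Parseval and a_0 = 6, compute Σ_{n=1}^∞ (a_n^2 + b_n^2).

2

Parseval: a_0^2/2 + Σ_{n≥1} (a_n^2+b_n^2) = 1/3 ∫_{-3}^{3} f(u)^2 du = 20.
Subtract a_0^2/2 = 18: Σ (a_n^2+b_n^2) = 2.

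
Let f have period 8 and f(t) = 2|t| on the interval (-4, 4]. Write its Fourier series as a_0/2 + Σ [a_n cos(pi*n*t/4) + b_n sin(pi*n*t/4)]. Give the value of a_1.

a_1 = 1/4 ∫_{-4}^{4} f(t) cos(pi*t/4) dt.
f is even and cos(pi*t/4) is even, so the integrand is even and a_1 = 1/2 ∫_0^{4} f(t) cos(pi*t/4) dt.
Integrating by parts (boundary term plus one more integral), an antiderivative of (2*t) cos(pi*t/4) is 8*t*sin(pi*t/4)/pi + 32*cos(pi*t/4)/pi**2; evaluating from 0 to 4: ∫_{0}^{4} (2*t) cos(pi*t/4) dt = (-32/pi**2) - (32/pi**2) = -64/pi**2.
Hence a_1 = (1/2)·(-64/pi**2) = -32/pi**2.

-32/pi**2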